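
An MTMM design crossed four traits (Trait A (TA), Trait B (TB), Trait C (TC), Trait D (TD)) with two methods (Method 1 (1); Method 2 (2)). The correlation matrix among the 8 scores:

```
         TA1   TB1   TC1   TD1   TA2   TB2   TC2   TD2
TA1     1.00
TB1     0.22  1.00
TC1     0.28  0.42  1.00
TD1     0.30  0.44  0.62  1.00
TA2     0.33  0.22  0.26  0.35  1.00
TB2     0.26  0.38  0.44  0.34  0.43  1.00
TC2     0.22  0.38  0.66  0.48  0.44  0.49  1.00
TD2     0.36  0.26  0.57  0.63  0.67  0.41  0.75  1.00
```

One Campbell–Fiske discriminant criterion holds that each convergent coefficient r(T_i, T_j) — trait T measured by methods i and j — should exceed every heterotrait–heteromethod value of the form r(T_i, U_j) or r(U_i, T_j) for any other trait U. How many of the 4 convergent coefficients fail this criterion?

2

Each convergent coefficient versus the relevant comparison correlations:
TA (methods 1·2): 0.33 vs {0.26, 0.22, 0.22, 0.26, 0.36, 0.35} → fail.
TB (methods 1·2): 0.38 vs {0.22, 0.26, 0.38, 0.44, 0.26, 0.34} → fail.
TC (methods 1·2): 0.66 vs {0.26, 0.22, 0.44, 0.38, 0.57, 0.48} → pass.
TD (methods 1·2): 0.63 vs {0.35, 0.36, 0.34, 0.26, 0.48, 0.57} → pass.
2 of 4 fail.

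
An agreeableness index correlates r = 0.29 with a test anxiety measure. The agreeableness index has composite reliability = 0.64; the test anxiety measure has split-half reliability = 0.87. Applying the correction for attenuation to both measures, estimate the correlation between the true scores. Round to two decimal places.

r_true = r_obs / √(r_xx · r_yy) = 0.29 / √(0.64 × 0.87) = 0.29 / √0.5568 = 0.29 / 0.7462 ≈ 0.39.

0.39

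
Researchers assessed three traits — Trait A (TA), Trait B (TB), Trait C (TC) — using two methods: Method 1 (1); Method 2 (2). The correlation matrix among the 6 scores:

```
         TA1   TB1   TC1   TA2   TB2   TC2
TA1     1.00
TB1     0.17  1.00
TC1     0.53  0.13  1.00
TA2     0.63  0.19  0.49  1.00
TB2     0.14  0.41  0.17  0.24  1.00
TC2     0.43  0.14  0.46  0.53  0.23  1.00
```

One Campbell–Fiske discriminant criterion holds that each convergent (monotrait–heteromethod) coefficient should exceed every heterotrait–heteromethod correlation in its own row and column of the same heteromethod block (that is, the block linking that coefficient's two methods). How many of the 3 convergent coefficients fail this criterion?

Checking each validity diagonal entry against its comparison values:
TA (methods 1·2): 0.63 vs {0.14, 0.19, 0.43, 0.49} → pass.
TB (methods 1·2): 0.41 vs {0.19, 0.14, 0.14, 0.17} → pass.
TC (methods 1·2): 0.46 vs {0.49, 0.43, 0.17, 0.14} → fail.
1 of 3 fail.

1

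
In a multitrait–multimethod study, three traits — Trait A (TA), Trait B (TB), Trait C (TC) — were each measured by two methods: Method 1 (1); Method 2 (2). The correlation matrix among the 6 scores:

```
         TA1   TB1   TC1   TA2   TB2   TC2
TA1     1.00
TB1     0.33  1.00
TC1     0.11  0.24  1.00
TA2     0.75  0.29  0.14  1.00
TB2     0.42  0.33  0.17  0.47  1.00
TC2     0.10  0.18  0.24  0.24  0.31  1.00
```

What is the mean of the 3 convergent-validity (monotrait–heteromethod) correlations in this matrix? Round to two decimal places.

0.44

Convergent values: 0.75, 0.33, 0.24; mean = 1.32/3 = 0.44.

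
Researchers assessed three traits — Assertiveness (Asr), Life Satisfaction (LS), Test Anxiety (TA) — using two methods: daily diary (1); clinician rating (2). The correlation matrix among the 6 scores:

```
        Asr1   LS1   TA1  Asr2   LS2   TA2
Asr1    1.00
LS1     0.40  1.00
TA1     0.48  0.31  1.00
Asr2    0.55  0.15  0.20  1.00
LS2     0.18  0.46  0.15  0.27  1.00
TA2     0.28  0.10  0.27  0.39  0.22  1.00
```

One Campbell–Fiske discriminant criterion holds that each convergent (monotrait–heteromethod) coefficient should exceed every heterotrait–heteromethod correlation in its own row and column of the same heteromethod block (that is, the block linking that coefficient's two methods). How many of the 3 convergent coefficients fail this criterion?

1

Convergent coefficients and their comparison sets:
Asr (methods 1·2): 0.55 vs {0.18, 0.15, 0.28, 0.20} → pass.
LS (methods 1·2): 0.46 vs {0.15, 0.18, 0.10, 0.15} → pass.
TA (methods 1·2): 0.27 vs {0.20, 0.28, 0.15, 0.10} → fail.
1 of 3 fail.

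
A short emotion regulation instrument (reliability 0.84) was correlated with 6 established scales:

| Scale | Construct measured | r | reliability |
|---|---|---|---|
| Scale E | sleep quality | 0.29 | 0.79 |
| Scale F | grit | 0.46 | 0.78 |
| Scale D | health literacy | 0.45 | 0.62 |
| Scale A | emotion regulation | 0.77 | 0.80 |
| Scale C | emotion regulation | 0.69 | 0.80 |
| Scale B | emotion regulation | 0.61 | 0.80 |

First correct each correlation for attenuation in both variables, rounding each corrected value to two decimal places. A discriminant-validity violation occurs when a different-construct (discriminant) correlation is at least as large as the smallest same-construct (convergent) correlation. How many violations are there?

0

Disattenuated r (r / √(r_scale · r_new)):
  Scale E (disc): 0.29 / √(0.79·0.84) = 0.36
  Scale F (disc): 0.46 / √(0.78·0.84) = 0.57
  Scale D (disc): 0.45 / √(0.62·0.84) = 0.62
  Scale A (conv): 0.77 / √(0.80·0.84) = 0.94
  Scale C (conv): 0.69 / √(0.80·0.84) = 0.84
  Scale B (conv): 0.61 / √(0.80·0.84) = 0.74
Smallest convergent = 0.74. Discriminant values: 0.36, 0.57, 0.62; count ≥ 0.74 → 0.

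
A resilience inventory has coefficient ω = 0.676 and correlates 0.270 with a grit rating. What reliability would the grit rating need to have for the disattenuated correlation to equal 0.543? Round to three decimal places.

0.366

r_true = r_obs / √(r_xx · r_yy) ⇒ 0.543 = 0.270 / √(0.676 · r_yy).
√(0.676 · r_yy) = 0.270 / 0.543 = 0.4972; 0.676 · r_yy = 0.2472; r_yy = 0.2472 / 0.676 ≈ 0.366.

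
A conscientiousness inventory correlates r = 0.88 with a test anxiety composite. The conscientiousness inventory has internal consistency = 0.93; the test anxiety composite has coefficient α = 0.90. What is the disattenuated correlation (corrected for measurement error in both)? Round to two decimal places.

r_true = r_obs / √(r_xx · r_yy) = 0.88 / √(0.93 × 0.90) = 0.88 / √0.8370 = 0.88 / 0.9149 ≈ 0.96.

0.96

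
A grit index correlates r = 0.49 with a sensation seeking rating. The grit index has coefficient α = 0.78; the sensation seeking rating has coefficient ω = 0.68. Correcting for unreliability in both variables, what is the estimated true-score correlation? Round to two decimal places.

0.67

r_true = r_obs / √(r_xx · r_yy) = 0.49 / √(0.78 × 0.68) = 0.49 / √0.5304 = 0.49 / 0.7283 ≈ 0.67.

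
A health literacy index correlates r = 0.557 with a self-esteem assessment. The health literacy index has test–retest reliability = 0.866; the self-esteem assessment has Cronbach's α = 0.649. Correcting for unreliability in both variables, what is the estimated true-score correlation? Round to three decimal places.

0.743

r_true = r_obs / √(r_xx · r_yy) = 0.557 / √(0.866 × 0.649) = 0.557 / √0.562034 = 0.557 / 0.7497 ≈ 0.743.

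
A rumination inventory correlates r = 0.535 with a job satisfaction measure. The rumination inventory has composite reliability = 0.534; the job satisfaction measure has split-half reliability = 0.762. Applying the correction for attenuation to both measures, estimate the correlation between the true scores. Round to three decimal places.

r_true = r_obs / √(r_xx · r_yy) = 0.535 / √(0.534 × 0.762) = 0.535 / √0.406908 = 0.535 / 0.6379 ≈ 0.839.

0.839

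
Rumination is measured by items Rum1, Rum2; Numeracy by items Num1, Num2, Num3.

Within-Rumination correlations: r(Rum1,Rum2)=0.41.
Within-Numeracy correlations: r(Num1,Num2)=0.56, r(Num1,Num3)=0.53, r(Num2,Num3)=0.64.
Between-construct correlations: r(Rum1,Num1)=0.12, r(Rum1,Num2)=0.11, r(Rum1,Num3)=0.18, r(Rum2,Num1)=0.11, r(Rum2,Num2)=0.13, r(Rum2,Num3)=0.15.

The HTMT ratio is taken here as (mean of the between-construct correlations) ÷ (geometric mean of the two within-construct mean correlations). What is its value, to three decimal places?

0.274

Mean between = 0.80/6 = 0.1333.
Mean within-Rum = 0.41/1 = 0.4100; mean within-Num = 1.73/3 = 0.5767.
Geometric mean = √(0.4100 × 0.5767) = 0.4863.
HTMT = 0.1333 / 0.4863 = 0.274.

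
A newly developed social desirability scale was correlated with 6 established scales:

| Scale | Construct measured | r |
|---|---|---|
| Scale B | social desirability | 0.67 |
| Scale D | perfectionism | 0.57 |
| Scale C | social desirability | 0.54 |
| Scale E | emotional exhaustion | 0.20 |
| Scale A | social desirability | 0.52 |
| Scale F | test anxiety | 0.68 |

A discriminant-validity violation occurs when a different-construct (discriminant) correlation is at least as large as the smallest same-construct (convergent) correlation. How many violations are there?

2

Convergent (same construct = social desirability): Scale B, Scale C, Scale A.
Smallest convergent = 0.52. Discriminant values: 0.57, 0.20, 0.68; count ≥ 0.52 → 2.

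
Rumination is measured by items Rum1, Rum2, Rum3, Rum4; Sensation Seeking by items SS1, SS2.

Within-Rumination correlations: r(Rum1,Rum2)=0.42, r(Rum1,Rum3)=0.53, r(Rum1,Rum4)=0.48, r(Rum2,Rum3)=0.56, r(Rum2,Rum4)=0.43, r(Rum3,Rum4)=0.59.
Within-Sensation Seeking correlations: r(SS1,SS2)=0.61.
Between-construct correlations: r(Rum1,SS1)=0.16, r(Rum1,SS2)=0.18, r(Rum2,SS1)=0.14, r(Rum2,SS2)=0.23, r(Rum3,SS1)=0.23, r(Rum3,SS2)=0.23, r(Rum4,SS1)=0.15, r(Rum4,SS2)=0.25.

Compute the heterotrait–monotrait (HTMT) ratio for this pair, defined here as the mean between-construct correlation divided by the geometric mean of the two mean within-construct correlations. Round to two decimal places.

Mean heterotrait r = 1.57/8 = 0.1963.
Mean within-Rum = 3.01/6 = 0.5017; mean within-SS = 0.61/1 = 0.6100.
Geometric mean = √(0.5017 × 0.6100) = 0.5532.
HTMT = 0.1963 / 0.5532 = 0.35.

0.35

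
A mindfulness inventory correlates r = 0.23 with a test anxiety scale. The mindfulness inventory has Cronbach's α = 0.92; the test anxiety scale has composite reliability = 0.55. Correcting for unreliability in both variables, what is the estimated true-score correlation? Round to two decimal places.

r_true = r_obs / √(r_xx · r_yy) = 0.23 / √(0.92 × 0.55) = 0.23 / √0.5060 = 0.23 / 0.7113 ≈ 0.32.

0.32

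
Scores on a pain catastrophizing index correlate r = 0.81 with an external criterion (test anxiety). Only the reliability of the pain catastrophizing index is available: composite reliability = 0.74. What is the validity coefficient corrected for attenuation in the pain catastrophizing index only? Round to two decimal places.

Single correction: r_c = r_obs / √r_xx = 0.81 / √0.74 = 0.81 / 0.8602 ≈ 0.94.

0.94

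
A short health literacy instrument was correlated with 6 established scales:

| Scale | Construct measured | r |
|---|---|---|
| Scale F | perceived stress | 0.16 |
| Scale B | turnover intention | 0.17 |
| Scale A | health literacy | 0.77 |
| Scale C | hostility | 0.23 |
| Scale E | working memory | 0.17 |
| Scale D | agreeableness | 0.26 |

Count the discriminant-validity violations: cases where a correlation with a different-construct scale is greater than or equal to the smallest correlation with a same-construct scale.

Convergent (same construct = health literacy): Scale A.
Smallest convergent = 0.77. Discriminant values: 0.16, 0.17, 0.23, 0.17, 0.26; count ≥ 0.77 → 0.

0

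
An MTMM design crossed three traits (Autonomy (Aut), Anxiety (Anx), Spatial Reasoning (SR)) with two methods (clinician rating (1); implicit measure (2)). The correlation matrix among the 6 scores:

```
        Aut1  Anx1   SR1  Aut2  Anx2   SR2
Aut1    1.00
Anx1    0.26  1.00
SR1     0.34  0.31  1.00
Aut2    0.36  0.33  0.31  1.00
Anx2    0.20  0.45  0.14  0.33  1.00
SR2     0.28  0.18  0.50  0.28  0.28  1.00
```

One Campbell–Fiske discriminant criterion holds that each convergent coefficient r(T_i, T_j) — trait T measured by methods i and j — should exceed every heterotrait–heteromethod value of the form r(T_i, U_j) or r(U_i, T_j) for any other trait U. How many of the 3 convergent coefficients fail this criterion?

0

Convergent coefficients and their comparison sets:
Aut (methods 1·2): 0.36 vs {0.20, 0.33, 0.28, 0.31} → pass.
Anx (methods 1·2): 0.45 vs {0.33, 0.20, 0.18, 0.14} → pass.
SR (methods 1·2): 0.50 vs {0.31, 0.28, 0.14, 0.18} → pass.
0 of 3 fail.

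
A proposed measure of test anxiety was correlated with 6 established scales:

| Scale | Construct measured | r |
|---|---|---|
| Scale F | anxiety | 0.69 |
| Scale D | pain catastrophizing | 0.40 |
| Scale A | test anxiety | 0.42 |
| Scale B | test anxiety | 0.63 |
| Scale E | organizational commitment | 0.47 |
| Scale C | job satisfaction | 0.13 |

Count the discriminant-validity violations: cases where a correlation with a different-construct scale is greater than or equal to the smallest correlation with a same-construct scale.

Convergent (same construct = test anxiety): Scale A, Scale B.
Smallest convergent = 0.42. Discriminant values: 0.69, 0.40, 0.47, 0.13; count ≥ 0.42 → 2.

2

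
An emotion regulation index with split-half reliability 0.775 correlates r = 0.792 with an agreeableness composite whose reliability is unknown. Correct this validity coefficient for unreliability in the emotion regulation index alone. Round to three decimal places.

Single correction: r_c = r_obs / √r_xx = 0.792 / √0.775 = 0.792 / 0.8803 ≈ 0.900.

0.900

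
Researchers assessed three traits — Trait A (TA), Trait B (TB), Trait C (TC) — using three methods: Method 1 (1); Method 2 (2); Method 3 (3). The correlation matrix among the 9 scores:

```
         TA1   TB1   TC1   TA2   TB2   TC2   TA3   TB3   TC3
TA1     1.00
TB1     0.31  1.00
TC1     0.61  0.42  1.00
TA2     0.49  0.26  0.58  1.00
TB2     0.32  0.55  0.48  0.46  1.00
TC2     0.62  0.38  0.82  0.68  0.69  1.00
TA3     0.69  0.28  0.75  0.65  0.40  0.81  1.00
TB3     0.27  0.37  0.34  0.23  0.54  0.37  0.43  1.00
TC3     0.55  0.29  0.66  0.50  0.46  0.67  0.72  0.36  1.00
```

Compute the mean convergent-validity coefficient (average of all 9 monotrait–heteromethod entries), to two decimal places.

Convergent values: 0.49, 0.69, 0.65, 0.55, 0.37, 0.54, 0.82, 0.66, 0.67; mean = 5.44/9 = 0.60.

0.60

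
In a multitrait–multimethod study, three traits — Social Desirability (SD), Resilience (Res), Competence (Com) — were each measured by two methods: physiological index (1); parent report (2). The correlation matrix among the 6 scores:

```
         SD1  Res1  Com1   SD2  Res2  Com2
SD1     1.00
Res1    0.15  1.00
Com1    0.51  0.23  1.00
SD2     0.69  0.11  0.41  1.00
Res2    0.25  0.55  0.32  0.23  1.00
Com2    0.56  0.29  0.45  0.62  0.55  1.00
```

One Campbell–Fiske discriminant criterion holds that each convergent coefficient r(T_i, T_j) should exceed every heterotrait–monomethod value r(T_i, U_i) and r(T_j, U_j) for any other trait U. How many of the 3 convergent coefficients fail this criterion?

Each convergent coefficient versus the relevant comparison correlations:
SD (methods 1·2): 0.69 vs {0.15, 0.23, 0.51, 0.62} → pass.
Res (methods 1·2): 0.55 vs {0.15, 0.23, 0.23, 0.55} → fail.
Com (methods 1·2): 0.45 vs {0.51, 0.62, 0.23, 0.55} → fail.
2 of 3 fail.

2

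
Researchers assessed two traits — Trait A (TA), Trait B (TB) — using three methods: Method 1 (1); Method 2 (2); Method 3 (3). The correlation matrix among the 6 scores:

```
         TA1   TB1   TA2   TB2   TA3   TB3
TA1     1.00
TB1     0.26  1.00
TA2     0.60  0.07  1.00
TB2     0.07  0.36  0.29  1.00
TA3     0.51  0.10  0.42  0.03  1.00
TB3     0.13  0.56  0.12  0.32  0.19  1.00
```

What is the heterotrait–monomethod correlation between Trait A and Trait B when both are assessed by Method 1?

Different traits, same method: r(TA1, TB1) = 0.26.

0.26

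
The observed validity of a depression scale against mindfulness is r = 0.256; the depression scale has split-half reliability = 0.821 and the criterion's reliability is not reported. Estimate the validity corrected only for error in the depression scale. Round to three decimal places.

0.283

Single correction: r_c = r_obs / √r_xx = 0.256 / √0.821 = 0.256 / 0.9061 ≈ 0.283.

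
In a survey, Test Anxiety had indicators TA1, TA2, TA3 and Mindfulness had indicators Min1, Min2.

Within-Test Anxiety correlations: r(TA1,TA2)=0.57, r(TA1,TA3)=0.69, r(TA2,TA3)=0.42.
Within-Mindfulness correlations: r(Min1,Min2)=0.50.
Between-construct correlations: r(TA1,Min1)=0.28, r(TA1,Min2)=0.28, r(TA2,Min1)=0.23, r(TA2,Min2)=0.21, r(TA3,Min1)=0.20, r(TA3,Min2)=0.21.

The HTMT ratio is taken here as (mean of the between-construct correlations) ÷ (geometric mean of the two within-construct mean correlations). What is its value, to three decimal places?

0.444

Between-construct mean = 1.41/6 = 0.2350.
Mean within-TA = 1.68/3 = 0.5600; mean within-Min = 0.50/1 = 0.5000.
Geometric mean = √(0.5600 × 0.5000) = 0.5292.
HTMT = 0.2350 / 0.5292 = 0.444.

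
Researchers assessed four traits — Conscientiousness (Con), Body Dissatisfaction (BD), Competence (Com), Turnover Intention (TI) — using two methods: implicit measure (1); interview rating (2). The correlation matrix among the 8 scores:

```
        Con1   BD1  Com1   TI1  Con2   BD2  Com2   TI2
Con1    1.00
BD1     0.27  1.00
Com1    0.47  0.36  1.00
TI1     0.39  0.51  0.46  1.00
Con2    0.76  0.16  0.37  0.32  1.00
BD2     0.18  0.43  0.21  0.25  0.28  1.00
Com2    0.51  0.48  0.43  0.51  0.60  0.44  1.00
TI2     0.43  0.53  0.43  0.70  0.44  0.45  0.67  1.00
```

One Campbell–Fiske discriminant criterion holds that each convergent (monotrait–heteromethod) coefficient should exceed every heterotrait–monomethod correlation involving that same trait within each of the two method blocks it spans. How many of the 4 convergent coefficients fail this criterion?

2

Checking each validity diagonal entry against its comparison values:
Con (methods 1·2): 0.76 vs {0.27, 0.28, 0.47, 0.60, 0.39, 0.44} → pass.
BD (methods 1·2): 0.43 vs {0.27, 0.28, 0.36, 0.44, 0.51, 0.45} → fail.
Com (methods 1·2): 0.43 vs {0.47, 0.60, 0.36, 0.44, 0.46, 0.67} → fail.
TI (methods 1·2): 0.70 vs {0.39, 0.44, 0.51, 0.45, 0.46, 0.67} → pass.
2 of 4 fail.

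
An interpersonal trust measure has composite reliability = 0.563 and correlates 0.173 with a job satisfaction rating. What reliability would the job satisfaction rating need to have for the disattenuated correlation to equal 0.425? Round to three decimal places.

0.294

r_true = r_obs / √(r_xx · r_yy) ⇒ 0.425 = 0.173 / √(0.563 · r_yy).
√(0.563 · r_yy) = 0.173 / 0.425 = 0.4071; 0.563 · r_yy = 0.1657; r_yy = 0.1657 / 0.563 ≈ 0.294.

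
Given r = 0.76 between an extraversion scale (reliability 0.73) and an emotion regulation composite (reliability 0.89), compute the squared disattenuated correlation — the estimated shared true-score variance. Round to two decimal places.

Disattenuated r = 0.76 / √(0.73 × 0.89) = 0.76 / 0.8060 = 0.9429.
Shared true-score variance = 0.9429² = 0.8891 ≈ 0.89.

0.89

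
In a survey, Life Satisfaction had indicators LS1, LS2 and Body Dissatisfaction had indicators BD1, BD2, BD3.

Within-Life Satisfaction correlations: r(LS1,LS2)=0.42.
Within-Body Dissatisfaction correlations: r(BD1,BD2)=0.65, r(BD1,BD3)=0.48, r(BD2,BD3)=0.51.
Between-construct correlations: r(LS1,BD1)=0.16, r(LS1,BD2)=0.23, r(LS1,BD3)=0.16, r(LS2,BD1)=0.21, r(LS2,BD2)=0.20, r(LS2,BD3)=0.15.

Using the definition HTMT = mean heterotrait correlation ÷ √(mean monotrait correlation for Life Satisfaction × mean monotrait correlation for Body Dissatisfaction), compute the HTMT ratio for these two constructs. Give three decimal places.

Mean between = 1.11/6 = 0.1850.
Mean within-LS = 0.42/1 = 0.4200; mean within-BD = 1.64/3 = 0.5467.
Geometric mean = √(0.4200 × 0.5467) = 0.4792.
HTMT = 0.1850 / 0.4792 = 0.386.

0.386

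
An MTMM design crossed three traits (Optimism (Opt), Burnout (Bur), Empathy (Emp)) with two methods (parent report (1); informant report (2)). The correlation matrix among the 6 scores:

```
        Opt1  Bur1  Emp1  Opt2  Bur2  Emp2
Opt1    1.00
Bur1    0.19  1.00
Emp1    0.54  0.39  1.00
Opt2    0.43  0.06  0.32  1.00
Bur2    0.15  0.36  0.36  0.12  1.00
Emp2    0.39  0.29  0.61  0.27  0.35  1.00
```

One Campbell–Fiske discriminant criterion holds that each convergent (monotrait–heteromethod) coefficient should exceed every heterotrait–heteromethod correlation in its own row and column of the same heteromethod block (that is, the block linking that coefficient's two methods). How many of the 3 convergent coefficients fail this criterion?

1

Checking each validity diagonal entry against its comparison values:
Opt (methods 1·2): 0.43 vs {0.15, 0.06, 0.39, 0.32} → pass.
Bur (methods 1·2): 0.36 vs {0.06, 0.15, 0.29, 0.36} → fail.
Emp (methods 1·2): 0.61 vs {0.32, 0.39, 0.36, 0.29} → pass.
1 of 3 fail.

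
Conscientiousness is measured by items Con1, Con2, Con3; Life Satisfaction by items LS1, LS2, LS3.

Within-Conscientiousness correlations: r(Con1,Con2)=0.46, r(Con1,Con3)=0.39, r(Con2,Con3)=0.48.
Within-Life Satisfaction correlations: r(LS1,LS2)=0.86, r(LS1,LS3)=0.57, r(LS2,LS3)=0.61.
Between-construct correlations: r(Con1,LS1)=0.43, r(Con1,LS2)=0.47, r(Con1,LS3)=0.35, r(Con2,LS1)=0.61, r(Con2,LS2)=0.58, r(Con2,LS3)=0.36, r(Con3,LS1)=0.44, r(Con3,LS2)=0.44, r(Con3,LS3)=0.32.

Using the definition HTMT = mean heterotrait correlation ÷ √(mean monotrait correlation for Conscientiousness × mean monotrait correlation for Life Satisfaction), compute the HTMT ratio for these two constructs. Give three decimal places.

0.809

Mean between = 4.00/9 = 0.4444.
Mean within-Con = 1.33/3 = 0.4433; mean within-LS = 2.04/3 = 0.6800.
Geometric mean = √(0.4433 × 0.6800) = 0.5490.
HTMT = 0.4444 / 0.5490 = 0.809.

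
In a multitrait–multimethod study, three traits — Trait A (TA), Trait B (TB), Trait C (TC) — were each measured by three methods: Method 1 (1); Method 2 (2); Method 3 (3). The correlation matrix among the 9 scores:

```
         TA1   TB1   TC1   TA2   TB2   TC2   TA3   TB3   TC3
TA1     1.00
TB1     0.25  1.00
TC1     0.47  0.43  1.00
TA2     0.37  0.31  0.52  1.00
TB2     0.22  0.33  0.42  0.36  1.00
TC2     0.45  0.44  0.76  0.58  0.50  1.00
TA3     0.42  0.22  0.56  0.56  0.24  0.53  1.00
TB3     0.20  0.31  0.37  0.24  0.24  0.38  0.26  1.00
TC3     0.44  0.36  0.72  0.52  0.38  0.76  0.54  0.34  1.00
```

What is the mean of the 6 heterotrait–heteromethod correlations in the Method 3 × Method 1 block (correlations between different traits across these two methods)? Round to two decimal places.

0.36

HTHM values (method 3 × method 1): 0.22, 0.56, 0.20, 0.37, 0.44, 0.36; mean = 2.15/6 = 0.36.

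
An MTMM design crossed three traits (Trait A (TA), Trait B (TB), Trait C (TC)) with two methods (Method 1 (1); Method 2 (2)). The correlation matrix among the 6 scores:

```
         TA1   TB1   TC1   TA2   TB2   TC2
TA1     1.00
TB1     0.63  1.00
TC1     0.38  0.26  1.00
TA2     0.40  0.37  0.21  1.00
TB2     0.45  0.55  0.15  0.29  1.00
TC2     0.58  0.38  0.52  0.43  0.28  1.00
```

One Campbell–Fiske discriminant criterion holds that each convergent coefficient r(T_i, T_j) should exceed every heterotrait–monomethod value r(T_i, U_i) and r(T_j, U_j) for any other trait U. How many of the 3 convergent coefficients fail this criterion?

Each convergent coefficient versus the relevant comparison correlations:
TA (methods 1·2): 0.40 vs {0.63, 0.29, 0.38, 0.43} → fail.
TB (methods 1·2): 0.55 vs {0.63, 0.29, 0.26, 0.28} → fail.
TC (methods 1·2): 0.52 vs {0.38, 0.43, 0.26, 0.28} → pass.
2 of 3 fail.

2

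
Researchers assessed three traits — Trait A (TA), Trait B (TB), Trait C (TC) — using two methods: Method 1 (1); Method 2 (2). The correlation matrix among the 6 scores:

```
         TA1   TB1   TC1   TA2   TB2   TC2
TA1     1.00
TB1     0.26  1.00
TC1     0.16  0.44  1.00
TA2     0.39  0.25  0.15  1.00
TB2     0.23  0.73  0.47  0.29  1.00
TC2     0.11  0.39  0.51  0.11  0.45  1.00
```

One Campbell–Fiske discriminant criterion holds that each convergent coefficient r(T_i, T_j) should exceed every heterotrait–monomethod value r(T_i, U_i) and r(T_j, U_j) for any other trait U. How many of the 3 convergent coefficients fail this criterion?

0

Each convergent coefficient versus the relevant comparison correlations:
TA (methods 1·2): 0.39 vs {0.26, 0.29, 0.16, 0.11} → pass.
TB (methods 1·2): 0.73 vs {0.26, 0.29, 0.44, 0.45} → pass.
TC (methods 1·2): 0.51 vs {0.16, 0.11, 0.44, 0.45} → pass.
0 of 3 fail.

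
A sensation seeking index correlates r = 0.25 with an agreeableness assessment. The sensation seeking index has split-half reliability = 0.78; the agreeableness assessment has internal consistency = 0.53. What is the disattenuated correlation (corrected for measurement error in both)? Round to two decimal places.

0.39

r_true = r_obs / √(r_xx · r_yy) = 0.25 / √(0.78 × 0.53) = 0.25 / √0.4134 = 0.25 / 0.6430 ≈ 0.39.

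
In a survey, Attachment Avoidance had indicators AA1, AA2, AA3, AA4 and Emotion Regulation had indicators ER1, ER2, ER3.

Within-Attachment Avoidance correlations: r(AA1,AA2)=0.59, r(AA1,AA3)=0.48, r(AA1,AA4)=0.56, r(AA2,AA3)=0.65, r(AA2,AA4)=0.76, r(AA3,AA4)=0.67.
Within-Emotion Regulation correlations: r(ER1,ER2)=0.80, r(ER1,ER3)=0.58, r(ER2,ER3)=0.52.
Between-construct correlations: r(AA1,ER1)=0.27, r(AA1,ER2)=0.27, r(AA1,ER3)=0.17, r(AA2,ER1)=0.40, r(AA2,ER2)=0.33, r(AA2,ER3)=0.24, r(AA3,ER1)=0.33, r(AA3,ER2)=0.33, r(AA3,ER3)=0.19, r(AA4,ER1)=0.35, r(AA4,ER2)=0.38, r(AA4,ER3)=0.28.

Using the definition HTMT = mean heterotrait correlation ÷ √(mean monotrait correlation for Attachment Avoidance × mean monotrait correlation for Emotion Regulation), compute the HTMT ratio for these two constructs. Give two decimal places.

0.47

Mean between = 3.54/12 = 0.2950.
Mean within-AA = 3.71/6 = 0.6183; mean within-ER = 1.90/3 = 0.6333.
Geometric mean = √(0.6183 × 0.6333) = 0.6258.
HTMT = 0.2950 / 0.6258 = 0.47.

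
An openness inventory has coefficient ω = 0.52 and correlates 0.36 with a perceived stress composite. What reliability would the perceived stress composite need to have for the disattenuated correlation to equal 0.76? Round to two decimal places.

r_true = r_obs / √(r_xx · r_yy) ⇒ 0.76 = 0.36 / √(0.52 · r_yy).
√(0.52 · r_yy) = 0.36 / 0.76 = 0.4737; 0.52 · r_yy = 0.2244; r_yy = 0.2244 / 0.52 ≈ 0.43.

0.43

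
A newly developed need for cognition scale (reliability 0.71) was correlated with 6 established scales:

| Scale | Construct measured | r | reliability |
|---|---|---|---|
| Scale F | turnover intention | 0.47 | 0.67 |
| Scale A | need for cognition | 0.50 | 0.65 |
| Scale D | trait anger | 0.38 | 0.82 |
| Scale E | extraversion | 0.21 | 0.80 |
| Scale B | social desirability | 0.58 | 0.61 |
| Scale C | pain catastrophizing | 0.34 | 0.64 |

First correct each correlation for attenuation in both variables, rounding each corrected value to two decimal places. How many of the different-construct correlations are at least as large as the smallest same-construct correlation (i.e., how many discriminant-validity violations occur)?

1

Disattenuated r (r / √(r_scale · r_new)):
  Scale F (disc): 0.47 / √(0.67·0.71) = 0.68
  Scale A (conv): 0.50 / √(0.65·0.71) = 0.74
  Scale D (disc): 0.38 / √(0.82·0.71) = 0.50
  Scale E (disc): 0.21 / √(0.80·0.71) = 0.28
  Scale B (disc): 0.58 / √(0.61·0.71) = 0.88
  Scale C (disc): 0.34 / √(0.64·0.71) = 0.50
Smallest convergent = 0.74. Discriminant values: 0.68, 0.50, 0.28, 0.88, 0.50; count ≥ 0.74 → 1.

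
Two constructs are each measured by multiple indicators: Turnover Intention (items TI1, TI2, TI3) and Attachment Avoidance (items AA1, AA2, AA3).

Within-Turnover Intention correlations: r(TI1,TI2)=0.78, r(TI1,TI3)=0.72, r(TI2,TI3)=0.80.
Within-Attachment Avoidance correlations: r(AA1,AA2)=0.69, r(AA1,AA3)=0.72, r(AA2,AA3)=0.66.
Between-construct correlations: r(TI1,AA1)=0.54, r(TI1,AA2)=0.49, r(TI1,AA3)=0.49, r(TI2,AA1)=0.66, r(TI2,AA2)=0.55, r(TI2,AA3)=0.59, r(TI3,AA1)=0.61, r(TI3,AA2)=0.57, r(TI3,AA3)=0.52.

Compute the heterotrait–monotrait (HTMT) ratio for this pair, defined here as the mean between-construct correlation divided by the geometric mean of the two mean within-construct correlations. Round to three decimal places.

Mean between = 5.02/9 = 0.5578.
Mean within-TI = 2.30/3 = 0.7667; mean within-AA = 2.07/3 = 0.6900.
Geometric mean = √(0.7667 × 0.6900) = 0.7273.
HTMT = 0.5578 / 0.7273 = 0.767.

0.767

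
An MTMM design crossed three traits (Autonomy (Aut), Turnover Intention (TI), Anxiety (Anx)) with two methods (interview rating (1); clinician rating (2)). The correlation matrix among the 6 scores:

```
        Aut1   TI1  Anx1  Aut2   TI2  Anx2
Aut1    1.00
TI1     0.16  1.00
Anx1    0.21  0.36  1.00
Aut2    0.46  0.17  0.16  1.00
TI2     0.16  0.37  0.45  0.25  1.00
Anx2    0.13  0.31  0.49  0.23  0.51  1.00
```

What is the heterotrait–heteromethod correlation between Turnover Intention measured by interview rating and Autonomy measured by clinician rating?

0.17

Different traits and methods: r(TI1, Aut2) = 0.17.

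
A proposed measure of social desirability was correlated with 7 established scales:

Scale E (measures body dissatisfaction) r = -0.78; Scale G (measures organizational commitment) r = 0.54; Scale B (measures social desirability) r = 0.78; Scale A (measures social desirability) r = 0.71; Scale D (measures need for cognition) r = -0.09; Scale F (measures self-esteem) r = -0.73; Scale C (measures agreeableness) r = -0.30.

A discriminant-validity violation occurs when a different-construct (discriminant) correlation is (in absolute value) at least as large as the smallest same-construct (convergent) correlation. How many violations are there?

Convergent (same construct = social desirability): Scale B, Scale A.
Smallest convergent = 0.71. Discriminant |r|: 0.78, 0.54, 0.09, 0.73, 0.30; count ≥ 0.71 → 2.

2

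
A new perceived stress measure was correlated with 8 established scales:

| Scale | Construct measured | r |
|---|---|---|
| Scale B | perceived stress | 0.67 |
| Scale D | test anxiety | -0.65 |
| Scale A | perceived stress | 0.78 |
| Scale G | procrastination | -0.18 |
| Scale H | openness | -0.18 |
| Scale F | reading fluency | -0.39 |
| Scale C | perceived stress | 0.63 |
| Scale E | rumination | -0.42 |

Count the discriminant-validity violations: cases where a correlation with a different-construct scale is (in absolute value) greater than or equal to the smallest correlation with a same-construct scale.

Convergent (same construct = perceived stress): Scale B, Scale A, Scale C.
Smallest convergent = 0.63. Discriminant |r|: 0.65, 0.18, 0.18, 0.39, 0.42; count ≥ 0.63 → 1.

1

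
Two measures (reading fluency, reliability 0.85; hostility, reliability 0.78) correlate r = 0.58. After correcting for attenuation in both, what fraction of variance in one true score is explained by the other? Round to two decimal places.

0.51

Disattenuated r = 0.58 / √(0.85 × 0.78) = 0.58 / 0.8142 = 0.7124.
Shared true-score variance = 0.7124² = 0.5075 ≈ 0.51.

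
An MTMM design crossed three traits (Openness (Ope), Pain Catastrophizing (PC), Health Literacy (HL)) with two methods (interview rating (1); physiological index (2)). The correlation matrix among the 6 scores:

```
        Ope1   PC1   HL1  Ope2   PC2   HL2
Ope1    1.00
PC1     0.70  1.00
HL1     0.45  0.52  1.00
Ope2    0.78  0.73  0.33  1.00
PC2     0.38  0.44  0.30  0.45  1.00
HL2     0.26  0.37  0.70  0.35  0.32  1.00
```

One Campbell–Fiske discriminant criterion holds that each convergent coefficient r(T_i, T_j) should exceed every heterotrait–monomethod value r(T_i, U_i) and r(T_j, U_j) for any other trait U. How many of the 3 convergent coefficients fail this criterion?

1

Each convergent coefficient versus the relevant comparison correlations:
Ope (methods 1·2): 0.78 vs {0.70, 0.45, 0.45, 0.35} → pass.
PC (methods 1·2): 0.44 vs {0.70, 0.45, 0.52, 0.32} → fail.
HL (methods 1·2): 0.70 vs {0.45, 0.35, 0.52, 0.32} → pass.
1 of 3 fail.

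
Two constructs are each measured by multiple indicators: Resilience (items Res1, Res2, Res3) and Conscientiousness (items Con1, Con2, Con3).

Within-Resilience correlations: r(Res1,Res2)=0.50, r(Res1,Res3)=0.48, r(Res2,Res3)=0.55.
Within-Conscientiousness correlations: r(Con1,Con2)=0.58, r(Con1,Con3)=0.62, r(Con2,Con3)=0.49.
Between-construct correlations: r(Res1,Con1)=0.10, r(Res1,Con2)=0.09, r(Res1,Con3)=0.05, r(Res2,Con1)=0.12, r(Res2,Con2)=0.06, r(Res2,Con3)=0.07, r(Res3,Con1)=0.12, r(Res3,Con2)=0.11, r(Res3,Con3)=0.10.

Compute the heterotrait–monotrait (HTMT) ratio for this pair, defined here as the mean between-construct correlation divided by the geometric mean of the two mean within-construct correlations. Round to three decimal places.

0.170

Mean heterotrait r = 0.82/9 = 0.0911.
Mean within-Res = 1.53/3 = 0.5100; mean within-Con = 1.69/3 = 0.5633.
Geometric mean = √(0.5100 × 0.5633) = 0.5360.
HTMT = 0.0911 / 0.5360 = 0.170.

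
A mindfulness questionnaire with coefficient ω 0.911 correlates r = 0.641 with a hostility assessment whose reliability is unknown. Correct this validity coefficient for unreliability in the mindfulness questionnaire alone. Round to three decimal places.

0.672

Single correction: r_c = r_obs / √r_xx = 0.641 / √0.911 = 0.641 / 0.9545 ≈ 0.672.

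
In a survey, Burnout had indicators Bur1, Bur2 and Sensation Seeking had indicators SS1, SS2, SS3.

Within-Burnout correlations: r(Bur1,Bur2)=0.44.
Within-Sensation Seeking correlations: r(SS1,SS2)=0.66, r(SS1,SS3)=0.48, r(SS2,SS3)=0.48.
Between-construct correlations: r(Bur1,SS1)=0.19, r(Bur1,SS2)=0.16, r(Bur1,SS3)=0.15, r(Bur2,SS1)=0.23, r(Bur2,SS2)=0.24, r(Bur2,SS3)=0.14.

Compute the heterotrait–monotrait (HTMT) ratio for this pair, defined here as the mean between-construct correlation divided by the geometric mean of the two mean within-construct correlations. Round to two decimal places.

0.38

Mean between = 1.11/6 = 0.1850.
Mean within-Bur = 0.44/1 = 0.4400; mean within-SS = 1.62/3 = 0.5400.
Geometric mean = √(0.4400 × 0.5400) = 0.4874.
HTMT = 0.1850 / 0.4874 = 0.38.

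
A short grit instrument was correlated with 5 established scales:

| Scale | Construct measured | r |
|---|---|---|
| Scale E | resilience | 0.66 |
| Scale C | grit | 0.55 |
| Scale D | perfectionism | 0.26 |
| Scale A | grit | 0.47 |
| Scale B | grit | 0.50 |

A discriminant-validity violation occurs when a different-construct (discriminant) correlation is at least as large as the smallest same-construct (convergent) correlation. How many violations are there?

1

Convergent (same construct = grit): Scale C, Scale A, Scale B.
Smallest convergent = 0.47. Discriminant values: 0.66, 0.26; count ≥ 0.47 → 1.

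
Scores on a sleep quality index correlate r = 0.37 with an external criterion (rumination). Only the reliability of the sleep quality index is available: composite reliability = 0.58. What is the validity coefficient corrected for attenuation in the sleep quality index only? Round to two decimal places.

0.49

Single correction: r_c = r_obs / √r_xx = 0.37 / √0.58 = 0.37 / 0.7616 ≈ 0.49.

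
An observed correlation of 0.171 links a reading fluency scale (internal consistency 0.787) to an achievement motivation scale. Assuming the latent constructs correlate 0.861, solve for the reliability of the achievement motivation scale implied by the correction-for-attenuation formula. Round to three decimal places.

r_true = r_obs / √(r_xx · r_yy) ⇒ 0.861 = 0.171 / √(0.787 · r_yy).
√(0.787 · r_yy) = 0.171 / 0.861 = 0.1986; 0.787 · r_yy = 0.0394; r_yy = 0.0394 / 0.787 ≈ 0.050.

0.050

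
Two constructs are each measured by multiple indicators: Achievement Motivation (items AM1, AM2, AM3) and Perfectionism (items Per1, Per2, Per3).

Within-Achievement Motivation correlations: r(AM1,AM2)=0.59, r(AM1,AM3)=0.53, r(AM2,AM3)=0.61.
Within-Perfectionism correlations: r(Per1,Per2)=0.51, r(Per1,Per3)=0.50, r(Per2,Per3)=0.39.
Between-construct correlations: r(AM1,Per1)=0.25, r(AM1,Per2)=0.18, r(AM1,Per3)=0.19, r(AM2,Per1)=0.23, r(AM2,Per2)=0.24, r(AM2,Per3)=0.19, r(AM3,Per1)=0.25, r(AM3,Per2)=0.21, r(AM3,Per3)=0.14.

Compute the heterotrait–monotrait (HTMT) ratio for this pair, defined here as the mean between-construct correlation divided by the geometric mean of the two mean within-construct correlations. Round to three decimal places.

0.403

Mean heterotrait r = 1.88/9 = 0.2089.
Mean within-AM = 1.73/3 = 0.5767; mean within-Per = 1.40/3 = 0.4667.
Geometric mean = √(0.5767 × 0.4667) = 0.5188.
HTMT = 0.2089 / 0.5188 = 0.403.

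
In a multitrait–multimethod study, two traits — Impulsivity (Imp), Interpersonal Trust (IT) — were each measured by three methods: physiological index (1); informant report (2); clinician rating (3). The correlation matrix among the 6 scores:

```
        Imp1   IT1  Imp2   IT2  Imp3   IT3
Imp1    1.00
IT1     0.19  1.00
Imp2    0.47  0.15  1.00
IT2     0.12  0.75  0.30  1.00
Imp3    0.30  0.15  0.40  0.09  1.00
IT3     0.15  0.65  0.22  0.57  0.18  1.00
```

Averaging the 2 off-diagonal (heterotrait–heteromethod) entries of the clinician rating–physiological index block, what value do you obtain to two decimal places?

HTHM values (method 3 × method 1): 0.15, 0.15; mean = 0.30/2 = 0.15.

0.15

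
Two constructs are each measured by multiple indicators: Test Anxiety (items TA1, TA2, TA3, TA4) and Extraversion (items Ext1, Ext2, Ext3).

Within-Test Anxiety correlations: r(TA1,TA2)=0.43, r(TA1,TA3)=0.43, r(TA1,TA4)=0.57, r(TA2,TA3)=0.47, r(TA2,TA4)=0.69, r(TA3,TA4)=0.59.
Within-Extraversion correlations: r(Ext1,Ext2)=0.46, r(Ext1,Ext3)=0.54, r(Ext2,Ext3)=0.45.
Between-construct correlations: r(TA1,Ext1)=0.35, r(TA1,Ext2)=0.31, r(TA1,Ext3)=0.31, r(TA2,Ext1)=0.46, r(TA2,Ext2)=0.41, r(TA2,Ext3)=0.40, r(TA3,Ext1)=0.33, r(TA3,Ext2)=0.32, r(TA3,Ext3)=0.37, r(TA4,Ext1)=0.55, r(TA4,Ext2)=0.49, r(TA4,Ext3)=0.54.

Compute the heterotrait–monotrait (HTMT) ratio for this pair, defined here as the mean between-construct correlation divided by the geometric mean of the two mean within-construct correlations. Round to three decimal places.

0.797

Between-construct mean = 4.84/12 = 0.4033.
Mean within-TA = 3.18/6 = 0.5300; mean within-Ext = 1.45/3 = 0.4833.
Geometric mean = √(0.5300 × 0.4833) = 0.5061.
HTMT = 0.4033 / 0.5061 = 0.797.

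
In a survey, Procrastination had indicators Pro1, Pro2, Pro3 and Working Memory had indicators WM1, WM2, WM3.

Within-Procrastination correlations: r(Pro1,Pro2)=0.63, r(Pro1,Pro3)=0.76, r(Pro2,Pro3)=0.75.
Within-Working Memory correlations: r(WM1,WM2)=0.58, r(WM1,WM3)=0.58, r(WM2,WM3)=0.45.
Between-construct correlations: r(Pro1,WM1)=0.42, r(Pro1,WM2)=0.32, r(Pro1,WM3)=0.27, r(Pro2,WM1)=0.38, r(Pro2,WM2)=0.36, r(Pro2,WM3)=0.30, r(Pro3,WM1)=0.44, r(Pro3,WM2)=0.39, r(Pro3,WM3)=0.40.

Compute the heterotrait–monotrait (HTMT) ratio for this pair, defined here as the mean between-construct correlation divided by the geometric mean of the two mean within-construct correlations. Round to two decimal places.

0.59

Mean heterotrait r = 3.28/9 = 0.3644.
Mean within-Pro = 2.14/3 = 0.7133; mean within-WM = 1.61/3 = 0.5367.
Geometric mean = √(0.7133 × 0.5367) = 0.6187.
HTMT = 0.3644 / 0.6187 = 0.59.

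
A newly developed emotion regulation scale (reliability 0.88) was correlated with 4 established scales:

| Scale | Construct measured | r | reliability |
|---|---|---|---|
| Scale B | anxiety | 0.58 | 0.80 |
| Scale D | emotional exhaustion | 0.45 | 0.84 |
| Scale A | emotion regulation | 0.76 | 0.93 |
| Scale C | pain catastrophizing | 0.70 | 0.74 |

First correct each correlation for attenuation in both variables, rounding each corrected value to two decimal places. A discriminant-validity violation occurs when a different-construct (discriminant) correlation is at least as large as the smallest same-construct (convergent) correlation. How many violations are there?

1

Disattenuated r (r / √(r_scale · r_new)):
  Scale B (disc): 0.58 / √(0.80·0.88) = 0.69
  Scale D (disc): 0.45 / √(0.84·0.88) = 0.52
  Scale A (conv): 0.76 / √(0.93·0.88) = 0.84
  Scale C (disc): 0.70 / √(0.74·0.88) = 0.87
Smallest convergent = 0.84. Discriminant values: 0.69, 0.52, 0.87; count ≥ 0.84 → 1.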